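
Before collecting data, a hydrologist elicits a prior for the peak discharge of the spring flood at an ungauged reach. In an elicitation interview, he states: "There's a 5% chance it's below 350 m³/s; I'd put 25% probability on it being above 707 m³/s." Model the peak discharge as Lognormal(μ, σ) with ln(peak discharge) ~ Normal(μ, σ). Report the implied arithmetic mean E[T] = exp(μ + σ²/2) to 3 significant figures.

If T ~ Lognormal(μ,σ) then ln T ~ Normal(μ,σ), so the p-quantile of ln T is μ + z_p·σ.
ln(350) = 5.858 and ln(707) = 6.561; z_{0.05} = -1.645, z_{0.75} = 0.6745.
σ = (6.561 − 5.858)/(0.6745 − (-1.645)) = 0.303.
μ = 5.858 − (-1.645)·0.303 = 6.357.
E[T] = exp(μ + σ²/2) = exp(6.357 + 0.0459) = 603 m³/s.

E[T] ≈ 603 m³/s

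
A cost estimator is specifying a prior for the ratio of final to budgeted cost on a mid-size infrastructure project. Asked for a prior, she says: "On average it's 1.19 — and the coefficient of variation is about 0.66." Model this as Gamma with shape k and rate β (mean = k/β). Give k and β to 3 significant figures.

k ≈ 2.3, β ≈ 1.93

For Gamma(k, rate β): mean = k/β, variance = k/β², so CV = 1/√k.
CV = 0.66, hence k = 1/CV² = 2.3.
Then β = k/mean = 2.3/1.19 = 1.93.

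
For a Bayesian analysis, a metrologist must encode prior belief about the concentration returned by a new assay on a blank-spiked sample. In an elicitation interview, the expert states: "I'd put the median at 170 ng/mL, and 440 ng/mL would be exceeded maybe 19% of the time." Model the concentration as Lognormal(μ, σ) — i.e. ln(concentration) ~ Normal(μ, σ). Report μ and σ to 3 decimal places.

μ ≈ 5.136, σ ≈ 1.083

If T ~ Lognormal(μ,σ) then ln T ~ Normal(μ,σ), so the p-quantile of ln T is μ + z_p·σ.
ln(170) = 5.136 and ln(440) = 6.087; z_{0.5} = 0, z_{0.81} = 0.8779.
σ = (6.087 − 5.136)/(0.8779 − (0)) = 1.083.
μ = 5.136 − (0)·1.083 = 5.136.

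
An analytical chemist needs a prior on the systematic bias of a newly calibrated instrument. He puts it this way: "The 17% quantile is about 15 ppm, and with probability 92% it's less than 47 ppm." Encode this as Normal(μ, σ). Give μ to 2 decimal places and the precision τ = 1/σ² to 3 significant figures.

μ = 27.94, τ = 0.00544

The p-quantile of Normal(μ,σ) is μ + z_p·σ, with z_{0.17} = -0.9542 and z_{0.92} = 1.405.
Eliminate σ: μ = (z₂·x₁ − z₁·x₂)/(z₂ − z₁) = (1.405·15 − (-0.9542)·47)/2.359 = 27.94.
Then σ = (x₂ − x₁)/(z₂ − z₁) = (47 − 15)/2.359 = 13.56.
Precision τ = 1/σ² = 1/13.56² = 0.00544.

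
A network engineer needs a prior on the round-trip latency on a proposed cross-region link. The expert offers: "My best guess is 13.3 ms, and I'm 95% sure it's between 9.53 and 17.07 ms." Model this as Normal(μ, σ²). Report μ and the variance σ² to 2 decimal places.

μ = 13.30, σ² = 3.70

A symmetric 95% interval runs μ ± z·σ with z = 1.96.
Half-width = 3.77, so σ = 3.77/1.96 = 1.924 and σ² = 3.70.
μ is the stated best guess, 13.30.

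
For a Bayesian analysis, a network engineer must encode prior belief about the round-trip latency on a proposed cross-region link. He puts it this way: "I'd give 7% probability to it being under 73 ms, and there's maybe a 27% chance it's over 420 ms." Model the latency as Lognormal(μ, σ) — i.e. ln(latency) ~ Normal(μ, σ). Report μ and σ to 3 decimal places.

μ ≈ 5.527, σ ≈ 0.838

If T ~ Lognormal(μ,σ) then ln T ~ Normal(μ,σ), so the p-quantile of ln T is μ + z_p·σ.
ln(73) = 4.29 and ln(420) = 6.04; z_{0.07} = -1.476, z_{0.73} = 0.6128.
σ = (6.04 − 4.29)/(0.6128 − (-1.476)) = 0.838.
μ = 4.29 − (-1.476)·0.838 = 5.527.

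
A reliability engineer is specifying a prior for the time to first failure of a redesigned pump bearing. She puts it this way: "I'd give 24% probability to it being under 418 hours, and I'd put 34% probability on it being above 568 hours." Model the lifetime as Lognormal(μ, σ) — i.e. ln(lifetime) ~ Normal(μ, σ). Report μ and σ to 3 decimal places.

μ ≈ 6.229, σ ≈ 0.274

If T ~ Lognormal(μ,σ) then ln T ~ Normal(μ,σ), so the p-quantile of ln T is μ + z_p·σ.
ln(418) = 6.035 and ln(568) = 6.342; z_{0.24} = -0.7063, z_{0.66} = 0.4125.
σ = (6.342 − 6.035)/(0.4125 − (-0.7063)) = 0.274.
μ = 6.035 − (-0.7063)·0.274 = 6.229.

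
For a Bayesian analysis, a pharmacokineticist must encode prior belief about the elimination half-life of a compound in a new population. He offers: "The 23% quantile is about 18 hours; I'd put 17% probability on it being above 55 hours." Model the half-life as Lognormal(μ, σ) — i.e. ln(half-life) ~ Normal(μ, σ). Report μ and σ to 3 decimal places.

If T ~ Lognormal(μ,σ) then ln T ~ Normal(μ,σ), so the p-quantile of ln T is μ + z_p·σ.
ln(18) = 2.89 and ln(55) = 4.007; z_{0.23} = -0.7388, z_{0.83} = 0.9542.
σ = (4.007 − 2.89)/(0.9542 − (-0.7388)) = 0.660.
μ = 2.89 − (-0.7388)·0.660 = 3.378.

μ ≈ 3.378, σ ≈ 0.660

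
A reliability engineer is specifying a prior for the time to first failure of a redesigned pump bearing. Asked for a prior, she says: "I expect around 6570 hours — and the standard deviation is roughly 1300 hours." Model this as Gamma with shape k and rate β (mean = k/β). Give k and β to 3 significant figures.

For Gamma(k, rate β): mean = k/β, variance = k/β², so CV = 1/√k.
CV = SD/mean = 1300/6570 = 0.1979, hence k = 1/CV² = 25.5.
Then β = k/mean = 25.5/6570 = 0.00389.

k ≈ 25.5, β ≈ 0.00389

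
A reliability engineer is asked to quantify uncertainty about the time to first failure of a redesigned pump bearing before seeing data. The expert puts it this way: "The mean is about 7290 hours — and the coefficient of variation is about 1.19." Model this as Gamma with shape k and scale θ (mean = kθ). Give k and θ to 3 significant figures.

k ≈ 0.706, θ ≈ 10300

For Gamma(k, scale θ): mean = kθ, variance = kθ², so CV = 1/√k.
CV = 1.19, hence k = 1/CV² = 0.706.
Then θ = mean/k = 7290/0.706 = 10300.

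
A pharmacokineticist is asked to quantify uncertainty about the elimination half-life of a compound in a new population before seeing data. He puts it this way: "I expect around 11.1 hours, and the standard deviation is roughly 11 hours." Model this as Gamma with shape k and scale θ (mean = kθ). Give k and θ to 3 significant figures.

For Gamma(k, scale θ): mean = kθ, variance = kθ², so CV = 1/√k.
CV = SD/mean = 11/11.1 = 0.991, hence k = 1/CV² = 1.02.
Then θ = mean/k = 11.1/1.02 = 10.9.

k ≈ 1.02, θ ≈ 10.9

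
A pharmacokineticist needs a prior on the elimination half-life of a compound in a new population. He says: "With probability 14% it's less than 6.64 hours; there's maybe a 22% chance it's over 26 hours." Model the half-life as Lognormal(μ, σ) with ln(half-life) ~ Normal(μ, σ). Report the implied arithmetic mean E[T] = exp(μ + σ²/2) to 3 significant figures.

E[T] ≈ 19.3 hours

If T ~ Lognormal(μ,σ) then ln T ~ Normal(μ,σ), so the p-quantile of ln T is μ + z_p·σ.
ln(6.64) = 1.893 and ln(26) = 3.258; z_{0.14} = -1.08, z_{0.78} = 0.7722.
σ = (3.258 − 1.893)/(0.7722 − (-1.08)) = 0.737.
μ = 1.893 − (-1.08)·0.737 = 2.689.
E[T] = exp(μ + σ²/2) = exp(2.689 + 0.2715) = 19.3 hours.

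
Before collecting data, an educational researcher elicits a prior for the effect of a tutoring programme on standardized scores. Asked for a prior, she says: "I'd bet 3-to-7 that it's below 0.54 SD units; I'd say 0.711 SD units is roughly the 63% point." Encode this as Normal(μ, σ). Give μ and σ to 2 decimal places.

The p-quantile of Normal(μ,σ) is μ + z_p·σ, with z_{0.3} = -0.5244 and z_{0.63} = 0.3319.
Eliminate σ: μ = (z₂·x₁ − z₁·x₂)/(z₂ − z₁) = (0.3319·0.54 − (-0.5244)·0.711)/0.8563 = 0.64.
Then σ = (x₂ − x₁)/(z₂ − z₁) = (0.711 − 0.54)/0.8563 = 0.20.

μ = 0.64, σ = 0.20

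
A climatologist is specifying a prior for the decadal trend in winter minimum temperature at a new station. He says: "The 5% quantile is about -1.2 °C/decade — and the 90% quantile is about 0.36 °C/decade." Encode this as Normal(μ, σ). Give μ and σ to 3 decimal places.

For Normal(μ,σ), the p-quantile is μ + z_p·σ. Here z_{0.05} = -1.645, z_{0.9} = 1.282.
So -1.2 = μ − 1.645σ and 0.36 = μ + 1.282σ.
Subtracting: σ = (0.36 − -1.2)/(1.282 − (-1.645)) = 0.533.
Then μ = -1.2 − (-1.645)·0.533 = -0.323.

μ = -0.323, σ = 0.533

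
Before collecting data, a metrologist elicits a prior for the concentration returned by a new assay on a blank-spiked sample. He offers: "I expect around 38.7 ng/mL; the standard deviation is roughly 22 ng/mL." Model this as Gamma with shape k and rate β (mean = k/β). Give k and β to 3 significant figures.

k ≈ 3.09, β ≈ 0.08

For Gamma(k, rate β): mean = k/β, variance = k/β², so CV = 1/√k.
CV = SD/mean = 22/38.7 = 0.5685, hence k = 1/CV² = 3.09.
Then β = k/mean = 3.09/38.7 = 0.08.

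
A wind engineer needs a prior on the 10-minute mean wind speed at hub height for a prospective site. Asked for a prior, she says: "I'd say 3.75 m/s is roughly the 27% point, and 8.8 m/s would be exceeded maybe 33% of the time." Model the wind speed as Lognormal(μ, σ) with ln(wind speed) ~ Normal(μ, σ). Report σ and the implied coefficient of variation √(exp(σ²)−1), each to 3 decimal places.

If T ~ Lognormal(μ,σ) then ln T ~ Normal(μ,σ), so the p-quantile of ln T is μ + z_p·σ.
ln(3.75) = 1.322 and ln(8.8) = 2.175; z_{0.27} = -0.6128, z_{0.67} = 0.4399.
σ = (2.175 − 1.322)/(0.4399 − (-0.6128)) = 0.810.
μ = 1.322 − (-0.6128)·0.810 = 1.818.
CV = √(exp(σ²)−1) = √(exp(0.6565)−1) = 0.963.

σ ≈ 0.810, CV ≈ 0.963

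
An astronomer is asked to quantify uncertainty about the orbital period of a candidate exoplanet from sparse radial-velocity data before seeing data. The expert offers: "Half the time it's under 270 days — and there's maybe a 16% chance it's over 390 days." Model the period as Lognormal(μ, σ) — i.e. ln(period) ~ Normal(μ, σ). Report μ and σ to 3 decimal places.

If T ~ Lognormal(μ,σ) then ln T ~ Normal(μ,σ), so the p-quantile of ln T is μ + z_p·σ.
ln(270) = 5.598 and ln(390) = 5.966; z_{0.5} = 0, z_{0.84} = 0.9945.
σ = (5.966 − 5.598)/(0.9945 − (0)) = 0.370.
μ = 5.598 − (0)·0.370 = 5.598.

μ ≈ 5.598, σ ≈ 0.370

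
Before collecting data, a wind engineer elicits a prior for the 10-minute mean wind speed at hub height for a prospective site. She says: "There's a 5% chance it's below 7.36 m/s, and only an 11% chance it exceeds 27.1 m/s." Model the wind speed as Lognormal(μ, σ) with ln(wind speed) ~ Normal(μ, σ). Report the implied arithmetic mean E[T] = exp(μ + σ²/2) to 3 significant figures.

If T ~ Lognormal(μ,σ) then ln T ~ Normal(μ,σ), so the p-quantile of ln T is μ + z_p·σ.
ln(7.36) = 1.996 and ln(27.1) = 3.3; z_{0.05} = -1.645, z_{0.89} = 1.227.
σ = (3.3 − 1.996)/(1.227 − (-1.645)) = 0.454.
μ = 1.996 − (-1.645)·0.454 = 2.743.
E[T] = exp(μ + σ²/2) = exp(2.743 + 0.1030) = 17.2 m/s.

E[T] ≈ 17.2 m/s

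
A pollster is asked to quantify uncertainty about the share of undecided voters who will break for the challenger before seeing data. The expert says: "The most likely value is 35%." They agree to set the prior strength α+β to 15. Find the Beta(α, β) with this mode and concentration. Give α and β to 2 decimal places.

For α,β > 1 the Beta mode is (α−1)/(α+β−2). With α+β = 15, the mode is (α−1)/13.
Set (α−1)/13 = 0.35 → α = 1 + 0.35·13 = 5.55.
β = 15 − α = 9.45.

α = 5.55, β = 9.45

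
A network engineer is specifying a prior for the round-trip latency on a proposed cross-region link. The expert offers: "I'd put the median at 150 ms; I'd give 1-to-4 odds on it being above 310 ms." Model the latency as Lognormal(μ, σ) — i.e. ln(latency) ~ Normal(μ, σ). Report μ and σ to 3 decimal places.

If T ~ Lognormal(μ,σ) then ln T ~ Normal(μ,σ), so the p-quantile of ln T is μ + z_p·σ.
ln(150) = 5.011 and ln(310) = 5.737; z_{0.5} = 0, z_{0.8} = 0.8416.
σ = (5.737 − 5.011)/(0.8416 − (0)) = 0.863.
μ = 5.011 − (0)·0.863 = 5.011.

μ ≈ 5.011, σ ≈ 0.863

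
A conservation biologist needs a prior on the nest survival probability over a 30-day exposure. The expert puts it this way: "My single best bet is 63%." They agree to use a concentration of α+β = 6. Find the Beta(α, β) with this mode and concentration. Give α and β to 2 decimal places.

α = 3.52, β = 2.48

For α,β > 1 the Beta mode is (α−1)/(α+β−2). With α+β = 6, the mode is (α−1)/4.
Set (α−1)/4 = 0.63 → α = 1 + 0.63·4 = 3.52.
β = 6 − α = 2.48.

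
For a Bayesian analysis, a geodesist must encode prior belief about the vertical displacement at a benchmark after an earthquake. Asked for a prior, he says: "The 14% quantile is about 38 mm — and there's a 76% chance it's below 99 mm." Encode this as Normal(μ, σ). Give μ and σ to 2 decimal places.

The p-quantile of Normal(μ,σ) is μ + z_p·σ, with z_{0.14} = -1.08 and z_{0.76} = 0.7063.
Eliminate σ: μ = (z₂·x₁ − z₁·x₂)/(z₂ − z₁) = (0.7063·38 − (-1.08)·99)/1.787 = 74.88.
Then σ = (x₂ − x₁)/(z₂ − z₁) = (99 − 38)/1.787 = 34.14.

μ = 74.88, σ = 34.14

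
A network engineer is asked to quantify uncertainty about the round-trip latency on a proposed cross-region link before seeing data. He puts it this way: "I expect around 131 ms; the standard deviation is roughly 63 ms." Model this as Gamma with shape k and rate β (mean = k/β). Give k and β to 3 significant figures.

For Gamma(k, rate β): mean = k/β, variance = k/β², so CV = 1/√k.
CV = SD/mean = 63/131 = 0.4809, hence k = 1/CV² = 4.32.
Then β = k/mean = 4.32/131 = 0.033.

k ≈ 4.32, β ≈ 0.033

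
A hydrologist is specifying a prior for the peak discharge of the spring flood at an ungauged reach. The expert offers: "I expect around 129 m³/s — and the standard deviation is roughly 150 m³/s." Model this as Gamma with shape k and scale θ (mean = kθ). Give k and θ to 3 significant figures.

For Gamma(k, scale θ): mean = kθ, variance = kθ², so CV = 1/√k.
CV = SD/mean = 150/129 = 1.163, hence k = 1/CV² = 0.74.
Then θ = mean/k = 129/0.74 = 174.

k ≈ 0.74, θ ≈ 174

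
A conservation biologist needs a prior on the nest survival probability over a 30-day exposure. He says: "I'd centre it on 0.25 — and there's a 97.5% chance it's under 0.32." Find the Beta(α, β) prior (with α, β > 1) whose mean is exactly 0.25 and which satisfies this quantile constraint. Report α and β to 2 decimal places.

With mean 0.25 fixed, write α = 0.25s, β = 0.75s where s = α+β.
Need P(θ < 0.32) = 0.975 under Beta(0.25s, 0.75s). Normal approximation: (q−m)/√(m(1−m)/s) ≈ z_{0.975} = 1.96, so s ≈ 0.25·0.75·(1.96)²/(0.32−0.25)² = 147.0.
At s = 147.0: P(θ<0.32) ≈ 0.971. Adjusting to match 0.975 gives s ≈ 158.71.
So α = 0.25·158.71 ≈ 39.68, β = 0.75·158.71 ≈ 119.03.

α ≈ 39.68, β ≈ 119.03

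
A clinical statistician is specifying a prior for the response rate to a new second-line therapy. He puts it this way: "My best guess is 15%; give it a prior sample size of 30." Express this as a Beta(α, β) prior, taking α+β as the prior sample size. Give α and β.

α = 4.5, β = 25.5

Under the effective-sample-size interpretation, Beta(α, β) has prior mean α/(α+β) and prior sample size α+β.
So α+β = 30 and α/(α+β) = 0.15, giving α = 0.15·30 = 4.5 and β = 30 − 4.5 = 25.5.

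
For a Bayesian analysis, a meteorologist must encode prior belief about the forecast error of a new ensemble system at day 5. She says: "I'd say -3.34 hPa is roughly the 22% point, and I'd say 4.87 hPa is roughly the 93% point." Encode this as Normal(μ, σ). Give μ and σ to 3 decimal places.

μ = -0.520, σ = 3.652

The p-quantile of Normal(μ,σ) is μ + z_p·σ, with z_{0.22} = -0.7722 and z_{0.93} = 1.476.
Eliminate σ: μ = (z₂·x₁ − z₁·x₂)/(z₂ − z₁) = (1.476·-3.34 − (-0.7722)·4.87)/2.248 = -0.520.
Then σ = (x₂ − x₁)/(z₂ − z₁) = (4.87 − -3.34)/2.248 = 3.652.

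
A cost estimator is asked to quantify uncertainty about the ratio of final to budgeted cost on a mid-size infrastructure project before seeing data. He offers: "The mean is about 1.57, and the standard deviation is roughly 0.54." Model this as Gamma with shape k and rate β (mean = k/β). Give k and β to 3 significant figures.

For Gamma(k, rate β): mean = k/β, variance = k/β², so CV = 1/√k.
CV = SD/mean = 0.54/1.57 = 0.3439, hence k = 1/CV² = 8.45.
Then β = k/mean = 8.45/1.57 = 5.38.

k ≈ 8.45, β ≈ 5.38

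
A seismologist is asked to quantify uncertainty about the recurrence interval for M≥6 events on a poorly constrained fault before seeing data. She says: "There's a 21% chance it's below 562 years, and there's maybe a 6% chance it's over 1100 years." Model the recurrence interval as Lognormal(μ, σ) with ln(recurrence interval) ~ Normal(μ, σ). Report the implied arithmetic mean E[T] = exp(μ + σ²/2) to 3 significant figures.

If T ~ Lognormal(μ,σ) then ln T ~ Normal(μ,σ), so the p-quantile of ln T is μ + z_p·σ.
ln(562) = 6.332 and ln(1100) = 7.003; z_{0.21} = -0.8064, z_{0.94} = 1.555.
σ = (7.003 − 6.332)/(1.555 − (-0.8064)) = 0.284.
μ = 6.332 − (-0.8064)·0.284 = 6.561.
E[T] = exp(μ + σ²/2) = exp(6.561 + 0.0404) = 736 years.

E[T] ≈ 736 years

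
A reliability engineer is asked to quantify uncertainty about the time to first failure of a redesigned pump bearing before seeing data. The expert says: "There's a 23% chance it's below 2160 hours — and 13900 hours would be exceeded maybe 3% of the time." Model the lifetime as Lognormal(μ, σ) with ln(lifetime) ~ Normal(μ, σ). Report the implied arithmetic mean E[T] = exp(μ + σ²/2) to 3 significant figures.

E[T] ≈ 4700 hours

If T ~ Lognormal(μ,σ) then ln T ~ Normal(μ,σ), so the p-quantile of ln T is μ + z_p·σ.
ln(2160) = 7.678 and ln(13900) = 9.54; z_{0.23} = -0.7388, z_{0.97} = 1.881.
σ = (9.54 − 7.678)/(1.881 − (-0.7388)) = 0.711.
μ = 7.678 − (-0.7388)·0.711 = 8.203.
E[T] = exp(μ + σ²/2) = exp(8.203 + 0.2525) = 4700 hours.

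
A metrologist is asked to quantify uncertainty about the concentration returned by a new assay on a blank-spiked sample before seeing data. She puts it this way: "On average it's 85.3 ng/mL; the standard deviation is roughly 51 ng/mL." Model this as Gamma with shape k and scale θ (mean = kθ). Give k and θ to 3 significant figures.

For Gamma(k, scale θ): mean = kθ, variance = kθ², so CV = 1/√k.
CV = SD/mean = 51/85.3 = 0.5979, hence k = 1/CV² = 2.8.
Then θ = mean/k = 85.3/2.8 = 30.5.

k ≈ 2.8, θ ≈ 30.5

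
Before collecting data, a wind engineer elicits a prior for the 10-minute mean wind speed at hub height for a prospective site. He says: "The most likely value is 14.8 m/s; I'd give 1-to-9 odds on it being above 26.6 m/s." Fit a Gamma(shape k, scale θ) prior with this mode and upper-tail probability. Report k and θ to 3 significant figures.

k ≈ 6.54, θ ≈ 2.67

Gamma(k,θ) with k>1 has mode (k−1)θ, so θ = 14.8/(k−1).
Need P(X < 26.6) = 0.9 with θ tied to k this way. Start at k = 2, θ = 14.8: P(X<26.6) ≈ 0.536.
Too low — raise k to concentrate. Iterating converges to k ≈ 6.54.
Then θ = 14.8/(6.54−1) ≈ 2.67.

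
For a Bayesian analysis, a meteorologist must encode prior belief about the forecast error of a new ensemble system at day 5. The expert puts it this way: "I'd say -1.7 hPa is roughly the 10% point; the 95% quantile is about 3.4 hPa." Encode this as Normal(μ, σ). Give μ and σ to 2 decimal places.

The p-quantile of Normal(μ,σ) is μ + z_p·σ, with z_{0.1} = -1.282 and z_{0.95} = 1.645.
Eliminate σ: μ = (z₂·x₁ − z₁·x₂)/(z₂ − z₁) = (1.645·-1.7 − (-1.282)·3.4)/2.926 = 0.53.
Then σ = (x₂ − x₁)/(z₂ − z₁) = (3.4 − -1.7)/2.926 = 1.74.

μ = 0.53, σ = 1.74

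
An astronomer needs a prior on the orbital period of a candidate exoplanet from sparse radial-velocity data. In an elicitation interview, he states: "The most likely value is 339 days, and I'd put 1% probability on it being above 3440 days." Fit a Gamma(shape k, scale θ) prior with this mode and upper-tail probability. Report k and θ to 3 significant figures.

k ≈ 1.57, θ ≈ 591

Gamma(k,θ) with k>1 has mode (k−1)θ, so θ = 339/(k−1).
Need P(X < 3440) = 0.99 with θ tied to k this way. Start at k = 2, θ = 339: P(X<3440) ≈ 1.000.
Too high — lower k to spread out. Iterating converges to k ≈ 1.57.
Then θ = 339/(1.57−1) ≈ 591.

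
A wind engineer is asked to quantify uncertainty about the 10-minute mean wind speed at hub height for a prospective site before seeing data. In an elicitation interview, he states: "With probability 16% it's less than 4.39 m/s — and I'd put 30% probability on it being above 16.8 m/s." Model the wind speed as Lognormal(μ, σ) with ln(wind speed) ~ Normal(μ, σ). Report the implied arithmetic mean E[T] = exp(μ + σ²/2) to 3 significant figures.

E[T] ≈ 15.6 m/s

If T ~ Lognormal(μ,σ) then ln T ~ Normal(μ,σ), so the p-quantile of ln T is μ + z_p·σ.
ln(4.39) = 1.479 and ln(16.8) = 2.821; z_{0.16} = -0.9945, z_{0.7} = 0.5244.
σ = (2.821 − 1.479)/(0.5244 − (-0.9945)) = 0.884.
μ = 1.479 − (-0.9945)·0.884 = 2.358.
E[T] = exp(μ + σ²/2) = exp(2.358 + 0.3904) = 15.6 m/s.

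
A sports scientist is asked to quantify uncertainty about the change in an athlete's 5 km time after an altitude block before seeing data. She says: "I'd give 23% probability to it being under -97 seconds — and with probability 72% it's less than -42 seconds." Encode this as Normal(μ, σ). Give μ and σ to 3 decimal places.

μ = -66.254, σ = 41.613

The p-quantile of Normal(μ,σ) is μ + z_p·σ, with z_{0.23} = -0.7388 and z_{0.72} = 0.5828.
Eliminate σ: μ = (z₂·x₁ − z₁·x₂)/(z₂ − z₁) = (0.5828·-97 − (-0.7388)·-42)/1.322 = -66.254.
Then σ = (x₂ − x₁)/(z₂ − z₁) = (-42 − -97)/1.322 = 41.613.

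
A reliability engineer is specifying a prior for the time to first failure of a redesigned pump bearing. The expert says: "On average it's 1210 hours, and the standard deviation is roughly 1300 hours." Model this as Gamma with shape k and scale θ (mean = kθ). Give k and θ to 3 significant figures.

k ≈ 0.866, θ ≈ 1400

For Gamma(k, scale θ): mean = kθ, variance = kθ², so CV = 1/√k.
CV = SD/mean = 1300/1210 = 1.074, hence k = 1/CV² = 0.866.
Then θ = mean/k = 1210/0.866 = 1400.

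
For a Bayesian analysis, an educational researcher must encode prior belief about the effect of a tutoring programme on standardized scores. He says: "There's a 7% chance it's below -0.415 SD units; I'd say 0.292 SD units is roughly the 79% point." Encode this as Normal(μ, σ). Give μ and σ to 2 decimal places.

For Normal(μ,σ), the p-quantile is μ + z_p·σ. Here z_{0.07} = -1.476, z_{0.79} = 0.8064.
So -0.415 = μ − 1.476σ and 0.292 = μ + 0.8064σ.
Subtracting: σ = (0.292 − -0.415)/(0.8064 − (-1.476)) = 0.31.
Then μ = -0.415 − (-1.476)·0.31 = 0.04.

μ = 0.04, σ = 0.31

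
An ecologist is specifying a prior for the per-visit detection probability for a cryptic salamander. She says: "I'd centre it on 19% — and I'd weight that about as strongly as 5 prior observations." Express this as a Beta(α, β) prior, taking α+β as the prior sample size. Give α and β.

α = 0.95, β = 4.05

Under the effective-sample-size interpretation, Beta(α, β) has prior mean α/(α+β) and prior sample size α+β.
So α+β = 5 and α/(α+β) = 0.19, giving α = 0.19·5 = 0.95 and β = 5 − 0.95 = 4.05.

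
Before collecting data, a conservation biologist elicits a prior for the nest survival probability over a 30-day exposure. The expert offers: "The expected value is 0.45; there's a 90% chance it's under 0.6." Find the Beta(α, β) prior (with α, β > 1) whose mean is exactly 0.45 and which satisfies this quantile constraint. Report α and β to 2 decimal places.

α ≈ 8.11, β ≈ 9.91

With mean 0.45 fixed, write α = 0.45s, β = 0.55s where s = α+β.
Need P(θ < 0.6) = 0.9 under Beta(0.45s, 0.55s). Normal approximation: (q−m)/√(m(1−m)/s) ≈ z_{0.9} = 1.28, so s ≈ 0.45·0.55·(1.28)²/(0.6−0.45)² = 18.1.
At s = 18.1: P(θ<0.6) ≈ 0.900. Adjusting to match 0.9 gives s ≈ 18.02.
So α = 0.45·18.02 ≈ 8.11, β = 0.55·18.02 ≈ 9.91.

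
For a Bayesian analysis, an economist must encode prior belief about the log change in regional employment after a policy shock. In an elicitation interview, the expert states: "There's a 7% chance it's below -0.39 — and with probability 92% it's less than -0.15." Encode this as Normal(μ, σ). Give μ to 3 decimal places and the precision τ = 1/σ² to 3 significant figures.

The p-quantile of Normal(μ,σ) is μ + z_p·σ, with z_{0.07} = -1.476 and z_{0.92} = 1.405.
Eliminate σ: μ = (z₂·x₁ − z₁·x₂)/(z₂ − z₁) = (1.405·-0.39 − (-1.476)·-0.15)/2.881 = -0.267.
Then σ = (x₂ − x₁)/(z₂ − z₁) = (-0.15 − -0.39)/2.881 = 0.083.
Precision τ = 1/σ² = 1/0.08331² = 144.

μ = -0.267, τ = 144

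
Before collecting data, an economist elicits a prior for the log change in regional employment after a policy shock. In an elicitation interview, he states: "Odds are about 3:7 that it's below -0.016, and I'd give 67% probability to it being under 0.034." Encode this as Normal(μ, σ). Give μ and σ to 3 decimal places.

μ = 0.011, σ = 0.052

The p-quantile of Normal(μ,σ) is μ + z_p·σ, with z_{0.3} = -0.5244 and z_{0.67} = 0.4399.
Eliminate σ: μ = (z₂·x₁ − z₁·x₂)/(z₂ − z₁) = (0.4399·-0.016 − (-0.5244)·0.034)/0.9643 = 0.011.
Then σ = (x₂ − x₁)/(z₂ − z₁) = (0.034 − -0.016)/0.9643 = 0.052.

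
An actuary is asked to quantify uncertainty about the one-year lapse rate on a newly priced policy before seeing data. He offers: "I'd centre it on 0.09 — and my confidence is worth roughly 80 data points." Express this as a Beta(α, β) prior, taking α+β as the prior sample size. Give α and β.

α = 7.2, β = 72.8

Under the effective-sample-size interpretation, Beta(α, β) has prior mean α/(α+β) and prior sample size α+β.
So α+β = 80 and α/(α+β) = 0.09, giving α = 0.09·80 = 7.2 and β = 80 − 7.2 = 72.8.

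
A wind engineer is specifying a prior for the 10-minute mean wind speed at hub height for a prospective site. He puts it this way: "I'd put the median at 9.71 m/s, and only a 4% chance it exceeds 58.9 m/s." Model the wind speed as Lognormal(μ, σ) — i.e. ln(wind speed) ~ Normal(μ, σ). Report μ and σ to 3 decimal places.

μ ≈ 2.273, σ ≈ 1.030

If T ~ Lognormal(μ,σ) then ln T ~ Normal(μ,σ), so the p-quantile of ln T is μ + z_p·σ.
ln(9.71) = 2.273 and ln(58.9) = 4.076; z_{0.5} = 0, z_{0.96} = 1.751.
σ = (4.076 − 2.273)/(1.751 − (0)) = 1.030.
μ = 2.273 − (0)·1.030 = 2.273.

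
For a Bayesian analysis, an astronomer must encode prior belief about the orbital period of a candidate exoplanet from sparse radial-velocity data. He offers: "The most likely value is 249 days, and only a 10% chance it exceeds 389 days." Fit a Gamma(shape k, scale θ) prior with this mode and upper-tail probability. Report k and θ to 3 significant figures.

k ≈ 10.4, θ ≈ 26.5

Gamma(k,θ) with k>1 has mode (k−1)θ, so θ = 249/(k−1).
Need P(X < 389) = 0.9 with θ tied to k this way. Start at k = 2, θ = 249: P(X<389) ≈ 0.463.
Too low — raise k to concentrate. Iterating converges to k ≈ 10.4.
Then θ = 249/(10.4−1) ≈ 26.5.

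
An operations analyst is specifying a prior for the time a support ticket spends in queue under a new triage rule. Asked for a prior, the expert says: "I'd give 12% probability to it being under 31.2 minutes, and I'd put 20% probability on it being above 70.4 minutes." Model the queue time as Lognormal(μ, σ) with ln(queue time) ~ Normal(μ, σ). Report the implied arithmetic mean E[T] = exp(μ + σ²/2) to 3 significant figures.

E[T] ≈ 54.4 minutes

If T ~ Lognormal(μ,σ) then ln T ~ Normal(μ,σ), so the p-quantile of ln T is μ + z_p·σ.
ln(31.2) = 3.44 and ln(70.4) = 4.254; z_{0.12} = -1.175, z_{0.8} = 0.8416.
σ = (4.254 − 3.44)/(0.8416 − (-1.175)) = 0.404.
μ = 3.44 − (-1.175)·0.404 = 3.915.
E[T] = exp(μ + σ²/2) = exp(3.915 + 0.0814) = 54.4 minutes.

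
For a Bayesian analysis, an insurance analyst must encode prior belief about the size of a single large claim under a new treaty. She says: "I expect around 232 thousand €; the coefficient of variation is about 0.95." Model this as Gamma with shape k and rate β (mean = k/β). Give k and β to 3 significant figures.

k ≈ 1.11, β ≈ 0.00478

For Gamma(k, rate β): mean = k/β, variance = k/β², so CV = 1/√k.
CV = 0.95, hence k = 1/CV² = 1.11.
Then β = k/mean = 1.11/232 = 0.00478.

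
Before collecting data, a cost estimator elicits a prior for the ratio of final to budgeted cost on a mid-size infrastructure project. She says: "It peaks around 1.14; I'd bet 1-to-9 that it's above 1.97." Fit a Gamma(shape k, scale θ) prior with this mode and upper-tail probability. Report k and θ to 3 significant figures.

Gamma(k,θ) with k>1 has mode (k−1)θ, so θ = 1.14/(k−1).
Need P(X < 1.97) = 0.9 with θ tied to k this way. Start at k = 2, θ = 1.14: P(X<1.97) ≈ 0.515.
Too low — raise k to concentrate. Iterating converges to k ≈ 7.34.
Then θ = 1.14/(7.34−1) ≈ 0.18.

k ≈ 7.34, θ ≈ 0.18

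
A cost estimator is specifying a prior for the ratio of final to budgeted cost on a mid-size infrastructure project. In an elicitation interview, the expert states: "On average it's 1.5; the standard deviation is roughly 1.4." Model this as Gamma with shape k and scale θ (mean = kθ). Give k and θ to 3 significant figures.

For Gamma(k, scale θ): mean = kθ, variance = kθ², so CV = 1/√k.
CV = SD/mean = 1.4/1.5 = 0.9333, hence k = 1/CV² = 1.15.
Then θ = mean/k = 1.5/1.15 = 1.31.

k ≈ 1.15, θ ≈ 1.31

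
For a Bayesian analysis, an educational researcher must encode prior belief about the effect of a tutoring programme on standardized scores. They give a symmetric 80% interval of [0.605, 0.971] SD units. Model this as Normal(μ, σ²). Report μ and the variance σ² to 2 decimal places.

A symmetric 80% interval runs μ ± z·σ with z = 1.282.
Half-width = 0.183, so σ = 0.183/1.282 = 0.143 and σ² = 0.02.
μ is the interval midpoint, 0.79.

μ = 0.79, σ² = 0.02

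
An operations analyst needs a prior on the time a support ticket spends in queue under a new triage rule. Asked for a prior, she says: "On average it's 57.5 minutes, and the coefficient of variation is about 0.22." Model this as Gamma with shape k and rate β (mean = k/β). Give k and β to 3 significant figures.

For Gamma(k, rate β): mean = k/β, variance = k/β², so CV = 1/√k.
CV = 0.22, hence k = 1/CV² = 20.7.
Then β = k/mean = 20.7/57.5 = 0.359.

k ≈ 20.7, β ≈ 0.359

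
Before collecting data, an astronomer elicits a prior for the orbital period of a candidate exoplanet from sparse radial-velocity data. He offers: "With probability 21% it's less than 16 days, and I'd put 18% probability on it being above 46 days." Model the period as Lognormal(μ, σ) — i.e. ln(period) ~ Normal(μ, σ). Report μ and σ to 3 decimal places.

If T ~ Lognormal(μ,σ) then ln T ~ Normal(μ,σ), so the p-quantile of ln T is μ + z_p·σ.
ln(16) = 2.773 and ln(46) = 3.829; z_{0.21} = -0.8064, z_{0.82} = 0.9154.
σ = (3.829 − 2.773)/(0.9154 − (-0.8064)) = 0.613.
μ = 2.773 − (-0.8064)·0.613 = 3.267.

μ ≈ 3.267, σ ≈ 0.613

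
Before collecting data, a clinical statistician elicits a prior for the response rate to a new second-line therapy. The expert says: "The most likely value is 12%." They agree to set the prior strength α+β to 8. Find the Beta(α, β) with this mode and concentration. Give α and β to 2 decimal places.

α = 1.72, β = 6.28

For α,β > 1 the Beta mode is (α−1)/(α+β−2). With α+β = 8, the mode is (α−1)/6.
Set (α−1)/6 = 0.12 → α = 1 + 0.12·6 = 1.72.
β = 8 − α = 6.28.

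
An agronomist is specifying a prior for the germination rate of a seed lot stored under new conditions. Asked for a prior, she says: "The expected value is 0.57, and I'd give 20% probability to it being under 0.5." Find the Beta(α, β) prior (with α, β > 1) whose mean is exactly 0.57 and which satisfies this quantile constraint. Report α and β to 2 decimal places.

With mean 0.57 fixed, write α = 0.57s, β = 0.43s where s = α+β.
Need P(θ < 0.5) = 0.2 under Beta(0.57s, 0.43s). Normal approximation: (q−m)/√(m(1−m)/s) ≈ z_{0.2} = -0.842, so s ≈ 0.57·0.43·(-0.842)²/(0.5−0.57)² = 35.4.
At s = 35.4: P(θ<0.5) ≈ 0.199. Adjusting to match 0.2 gives s ≈ 35.17.
So α = 0.57·35.17 ≈ 20.05, β = 0.43·35.17 ≈ 15.12.

α ≈ 20.05, β ≈ 15.12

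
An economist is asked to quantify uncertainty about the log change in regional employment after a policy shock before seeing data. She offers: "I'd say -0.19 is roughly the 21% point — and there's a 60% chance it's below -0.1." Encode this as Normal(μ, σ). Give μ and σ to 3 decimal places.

μ = -0.122, σ = 0.085

For Normal(μ,σ), the p-quantile is μ + z_p·σ. Here z_{0.21} = -0.8064, z_{0.6} = 0.2533.
So -0.19 = μ − 0.8064σ and -0.1 = μ + 0.2533σ.
Subtracting: σ = (-0.1 − -0.19)/(0.2533 − (-0.8064)) = 0.085.
Then μ = -0.19 − (-0.8064)·0.085 = -0.122.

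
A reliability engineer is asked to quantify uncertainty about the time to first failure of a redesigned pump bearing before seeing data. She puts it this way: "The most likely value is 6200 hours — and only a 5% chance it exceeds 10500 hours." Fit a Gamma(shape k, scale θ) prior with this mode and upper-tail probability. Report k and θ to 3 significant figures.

k ≈ 11.1, θ ≈ 616

Gamma(k,θ) with k>1 has mode (k−1)θ, so θ = 6200/(k−1).
Need P(X < 10500) = 0.95 with θ tied to k this way. Start at k = 2, θ = 6200: P(X<10500) ≈ 0.505.
Too low — raise k to concentrate. Iterating converges to k ≈ 11.1.
Then θ = 6200/(11.1−1) ≈ 616.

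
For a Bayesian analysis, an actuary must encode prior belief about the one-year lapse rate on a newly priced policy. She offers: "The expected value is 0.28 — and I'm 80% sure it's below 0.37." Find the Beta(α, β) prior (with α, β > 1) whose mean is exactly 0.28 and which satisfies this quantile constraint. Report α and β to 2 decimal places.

α ≈ 4.63, β ≈ 11.89

With mean 0.28 fixed, write α = 0.28s, β = 0.72s where s = α+β.
Need P(θ < 0.37) = 0.8 under Beta(0.28s, 0.72s). Normal approximation: (q−m)/√(m(1−m)/s) ≈ z_{0.8} = 0.842, so s ≈ 0.28·0.72·(0.842)²/(0.37−0.28)² = 17.6.
At s = 17.6: P(θ<0.37) ≈ 0.806. Adjusting to match 0.8 gives s ≈ 16.52.
So α = 0.28·16.52 ≈ 4.63, β = 0.72·16.52 ≈ 11.89.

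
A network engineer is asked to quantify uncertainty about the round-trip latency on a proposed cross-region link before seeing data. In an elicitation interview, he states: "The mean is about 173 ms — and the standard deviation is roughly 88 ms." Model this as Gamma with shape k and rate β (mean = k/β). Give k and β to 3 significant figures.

For Gamma(k, rate β): mean = k/β, variance = k/β², so CV = 1/√k.
CV = SD/mean = 88/173 = 0.5087, hence k = 1/CV² = 3.86.
Then β = k/mean = 3.86/173 = 0.0223.

k ≈ 3.86, β ≈ 0.0223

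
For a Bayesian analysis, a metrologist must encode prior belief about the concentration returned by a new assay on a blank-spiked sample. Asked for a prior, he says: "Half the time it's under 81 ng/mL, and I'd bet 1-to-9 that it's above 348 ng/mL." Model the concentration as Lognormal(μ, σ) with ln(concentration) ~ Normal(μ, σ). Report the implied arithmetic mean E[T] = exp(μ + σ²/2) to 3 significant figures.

If T ~ Lognormal(μ,σ) then ln T ~ Normal(μ,σ), so the p-quantile of ln T is μ + z_p·σ.
ln(81) = 4.394 and ln(348) = 5.852; z_{0.5} = 0, z_{0.9} = 1.282.
σ = (5.852 − 4.394)/(1.282 − (0)) = 1.137.
μ = 4.394 − (0)·1.137 = 4.394.
E[T] = exp(μ + σ²/2) = exp(4.394 + 0.6469) = 155 ng/mL.

E[T] ≈ 155 ng/mL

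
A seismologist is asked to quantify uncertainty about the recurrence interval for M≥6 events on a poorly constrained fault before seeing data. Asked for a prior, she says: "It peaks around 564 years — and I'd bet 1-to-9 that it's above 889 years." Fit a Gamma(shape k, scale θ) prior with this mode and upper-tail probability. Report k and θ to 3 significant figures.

Gamma(k,θ) with k>1 has mode (k−1)θ, so θ = 564/(k−1).
Need P(X < 889) = 0.9 with θ tied to k this way. Start at k = 2, θ = 564: P(X<889) ≈ 0.467.
Too low — raise k to concentrate. Iterating converges to k ≈ 10.1.
Then θ = 564/(10.1−1) ≈ 62.3.

k ≈ 10.1, θ ≈ 62.3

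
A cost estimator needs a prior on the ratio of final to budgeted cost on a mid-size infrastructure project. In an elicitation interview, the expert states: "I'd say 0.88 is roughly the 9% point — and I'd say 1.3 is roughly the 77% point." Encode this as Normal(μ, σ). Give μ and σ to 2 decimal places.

μ = 1.15, σ = 0.20

The p-quantile of Normal(μ,σ) is μ + z_p·σ, with z_{0.09} = -1.341 and z_{0.77} = 0.7388.
Eliminate σ: μ = (z₂·x₁ − z₁·x₂)/(z₂ − z₁) = (0.7388·0.88 − (-1.341)·1.3)/2.08 = 1.15.
Then σ = (x₂ − x₁)/(z₂ − z₁) = (1.3 − 0.88)/2.08 = 0.20.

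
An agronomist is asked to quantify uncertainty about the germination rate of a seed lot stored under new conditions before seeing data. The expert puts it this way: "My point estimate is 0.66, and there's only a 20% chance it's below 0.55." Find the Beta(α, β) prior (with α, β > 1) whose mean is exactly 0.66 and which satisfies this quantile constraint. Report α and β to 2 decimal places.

With mean 0.66 fixed, write α = 0.66s, β = 0.34s where s = α+β.
Need P(θ < 0.55) = 0.2 under Beta(0.66s, 0.34s). Normal approximation: (q−m)/√(m(1−m)/s) ≈ z_{0.2} = -0.842, so s ≈ 0.66·0.34·(-0.842)²/(0.55−0.66)² = 13.1.
At s = 13.1: P(θ<0.55) ≈ 0.196. Adjusting to match 0.2 gives s ≈ 12.59.
So α = 0.66·12.59 ≈ 8.31, β = 0.34·12.59 ≈ 4.28.

α ≈ 8.31, β ≈ 4.28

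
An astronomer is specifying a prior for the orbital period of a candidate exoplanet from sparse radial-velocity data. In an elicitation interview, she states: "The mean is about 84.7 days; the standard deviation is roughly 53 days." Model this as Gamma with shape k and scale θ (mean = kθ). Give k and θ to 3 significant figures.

k ≈ 2.55, θ ≈ 33.2

For Gamma(k, scale θ): mean = kθ, variance = kθ², so CV = 1/√k.
CV = SD/mean = 53/84.7 = 0.6257, hence k = 1/CV² = 2.55.
Then θ = mean/k = 84.7/2.55 = 33.2.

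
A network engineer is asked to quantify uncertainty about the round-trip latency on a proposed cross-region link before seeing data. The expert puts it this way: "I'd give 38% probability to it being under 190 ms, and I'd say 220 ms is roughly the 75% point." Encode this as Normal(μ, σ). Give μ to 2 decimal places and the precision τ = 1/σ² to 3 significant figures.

The p-quantile of Normal(μ,σ) is μ + z_p·σ, with z_{0.38} = -0.3055 and z_{0.75} = 0.6745.
Eliminate σ: μ = (z₂·x₁ − z₁·x₂)/(z₂ − z₁) = (0.6745·190 − (-0.3055)·220)/0.98 = 199.35.
Then σ = (x₂ − x₁)/(z₂ − z₁) = (220 − 190)/0.98 = 30.61.
Precision τ = 1/σ² = 1/30.61² = 0.00107.

μ = 199.35, τ = 0.00107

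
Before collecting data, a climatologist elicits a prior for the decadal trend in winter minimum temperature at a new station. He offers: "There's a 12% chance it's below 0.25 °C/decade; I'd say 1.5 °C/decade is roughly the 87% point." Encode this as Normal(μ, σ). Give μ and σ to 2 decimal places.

For Normal(μ,σ), the p-quantile is μ + z_p·σ. Here z_{0.12} = -1.175, z_{0.87} = 1.126.
So 0.25 = μ − 1.175σ and 1.5 = μ + 1.126σ.
Subtracting: σ = (1.5 − 0.25)/(1.126 − (-1.175)) = 0.54.
Then μ = 0.25 − (-1.175)·0.54 = 0.89.

μ = 0.89, σ = 0.54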